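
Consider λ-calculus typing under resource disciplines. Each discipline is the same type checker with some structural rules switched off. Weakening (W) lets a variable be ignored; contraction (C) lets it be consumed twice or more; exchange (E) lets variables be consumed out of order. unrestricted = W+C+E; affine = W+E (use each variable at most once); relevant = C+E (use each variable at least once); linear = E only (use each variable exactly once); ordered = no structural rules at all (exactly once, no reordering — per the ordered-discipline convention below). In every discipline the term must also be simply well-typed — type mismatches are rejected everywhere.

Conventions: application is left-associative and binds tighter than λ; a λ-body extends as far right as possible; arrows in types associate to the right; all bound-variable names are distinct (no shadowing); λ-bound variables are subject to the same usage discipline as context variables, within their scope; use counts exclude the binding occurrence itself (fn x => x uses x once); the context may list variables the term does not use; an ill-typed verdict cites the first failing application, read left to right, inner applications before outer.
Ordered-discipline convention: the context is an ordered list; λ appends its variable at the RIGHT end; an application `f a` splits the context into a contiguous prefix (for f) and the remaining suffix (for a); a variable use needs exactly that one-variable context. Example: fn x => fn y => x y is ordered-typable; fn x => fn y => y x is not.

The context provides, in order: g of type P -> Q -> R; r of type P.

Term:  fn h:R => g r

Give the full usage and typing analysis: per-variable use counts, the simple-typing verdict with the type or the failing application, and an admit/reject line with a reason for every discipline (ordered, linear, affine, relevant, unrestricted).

usage: g: 1×, r: 1×, h (λ-bound): 0×
order of uses: g, r
typing: ✓ — R -> Q -> R
ordered: ✗, unused: h — weakening required
linear: ✗, unused: h — weakening required
affine: ✓, g, r, h: no repeats, contraction unneeded
relevant: ✗, unused: h — weakening required
unrestricted: ✓, well-typed at R -> Q -> R; no restrictions here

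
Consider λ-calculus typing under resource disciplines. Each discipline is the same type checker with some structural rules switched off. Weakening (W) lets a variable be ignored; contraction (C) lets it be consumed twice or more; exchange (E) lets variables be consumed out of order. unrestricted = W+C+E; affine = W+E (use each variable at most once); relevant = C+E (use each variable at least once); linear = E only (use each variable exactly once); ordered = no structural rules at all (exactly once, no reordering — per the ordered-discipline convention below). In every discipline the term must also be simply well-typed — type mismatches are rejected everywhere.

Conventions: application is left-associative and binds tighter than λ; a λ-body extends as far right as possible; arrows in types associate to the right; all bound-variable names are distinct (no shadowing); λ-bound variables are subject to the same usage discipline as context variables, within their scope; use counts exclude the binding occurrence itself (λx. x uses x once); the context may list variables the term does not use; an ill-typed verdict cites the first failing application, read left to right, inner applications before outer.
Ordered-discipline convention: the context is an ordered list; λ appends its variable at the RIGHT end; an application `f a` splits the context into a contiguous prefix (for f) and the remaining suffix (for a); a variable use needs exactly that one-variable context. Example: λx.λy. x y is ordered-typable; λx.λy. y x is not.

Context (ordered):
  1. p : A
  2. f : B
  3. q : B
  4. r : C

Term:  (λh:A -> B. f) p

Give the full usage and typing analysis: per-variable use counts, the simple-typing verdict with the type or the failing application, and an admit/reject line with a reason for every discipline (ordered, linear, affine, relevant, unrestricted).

use counts: p=1, f=1, q=0, r=0, h (bound)=0
use order (left to right): f, p
typing: ill-typed: argument of type A where A -> B is required
ordered: ✗ — the type mismatch rejects it
linear: ✗ — not simply typable
affine: ✗ — fails simple typing
relevant: ✗ — a type mismatch blocks all five
unrestricted: ✗ — the type mismatch rejects it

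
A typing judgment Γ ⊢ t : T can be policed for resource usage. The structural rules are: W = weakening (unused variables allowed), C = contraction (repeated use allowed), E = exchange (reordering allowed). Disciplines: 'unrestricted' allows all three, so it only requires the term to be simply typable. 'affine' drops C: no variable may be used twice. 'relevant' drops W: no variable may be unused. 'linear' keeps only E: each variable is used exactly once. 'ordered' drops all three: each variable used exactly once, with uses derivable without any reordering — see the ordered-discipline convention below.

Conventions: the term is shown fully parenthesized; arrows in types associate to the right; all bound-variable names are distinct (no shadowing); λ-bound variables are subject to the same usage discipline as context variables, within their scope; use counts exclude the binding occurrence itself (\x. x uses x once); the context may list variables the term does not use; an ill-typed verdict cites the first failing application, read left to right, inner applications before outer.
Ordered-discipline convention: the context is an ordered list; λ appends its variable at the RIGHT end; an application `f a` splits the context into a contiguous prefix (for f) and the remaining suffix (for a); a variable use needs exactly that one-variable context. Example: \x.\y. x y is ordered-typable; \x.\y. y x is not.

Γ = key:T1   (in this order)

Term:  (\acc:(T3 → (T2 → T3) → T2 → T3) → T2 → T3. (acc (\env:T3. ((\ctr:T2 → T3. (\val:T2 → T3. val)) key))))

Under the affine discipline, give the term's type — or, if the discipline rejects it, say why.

not well-typed under affine — not simply typable
use counts: key: 1, acc (λ-bound): 1, env (λ-bound): 0, ctr (λ-bound): 0, val (λ-bound): 1
uses in reading order: acc, val, key
typing: ill-typed: an application expects T2 → T3 but receives T1
all disciplines: ordered ✗ | linear ✗ | affine ✗ | relevant ✗ | unrestricted ✗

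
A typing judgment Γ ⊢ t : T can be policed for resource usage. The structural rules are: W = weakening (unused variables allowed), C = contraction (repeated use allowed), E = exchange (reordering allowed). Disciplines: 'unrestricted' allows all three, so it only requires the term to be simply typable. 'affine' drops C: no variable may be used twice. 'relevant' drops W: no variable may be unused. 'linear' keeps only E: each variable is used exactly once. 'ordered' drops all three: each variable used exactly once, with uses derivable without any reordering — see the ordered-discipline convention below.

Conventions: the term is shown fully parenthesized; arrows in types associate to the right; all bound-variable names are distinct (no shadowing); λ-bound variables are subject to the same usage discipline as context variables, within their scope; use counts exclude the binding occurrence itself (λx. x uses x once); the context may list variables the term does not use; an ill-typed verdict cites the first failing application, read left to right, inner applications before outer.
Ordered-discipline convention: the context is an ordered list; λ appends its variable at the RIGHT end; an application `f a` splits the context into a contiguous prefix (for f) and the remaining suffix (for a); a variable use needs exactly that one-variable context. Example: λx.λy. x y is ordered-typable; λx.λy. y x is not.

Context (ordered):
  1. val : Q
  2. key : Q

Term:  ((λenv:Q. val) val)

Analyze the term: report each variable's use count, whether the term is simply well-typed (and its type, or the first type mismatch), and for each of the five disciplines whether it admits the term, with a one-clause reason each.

counts: val: 2×; key: 0×; env (λ-bound): 0×
order of uses: val, val
typing: ✓ — Q
ordered: ✗ — val ×2 used more than once (contraction); unused: key, env — weakening required
linear: ✗ — val ×2 used more than once (contraction); unused: key, env — weakening required
affine: ✗ — val ×2 used more than once (contraction)
relevant: ✗ — unused: key, env — weakening required
unrestricted: ✓ — typability at Q is all that's needed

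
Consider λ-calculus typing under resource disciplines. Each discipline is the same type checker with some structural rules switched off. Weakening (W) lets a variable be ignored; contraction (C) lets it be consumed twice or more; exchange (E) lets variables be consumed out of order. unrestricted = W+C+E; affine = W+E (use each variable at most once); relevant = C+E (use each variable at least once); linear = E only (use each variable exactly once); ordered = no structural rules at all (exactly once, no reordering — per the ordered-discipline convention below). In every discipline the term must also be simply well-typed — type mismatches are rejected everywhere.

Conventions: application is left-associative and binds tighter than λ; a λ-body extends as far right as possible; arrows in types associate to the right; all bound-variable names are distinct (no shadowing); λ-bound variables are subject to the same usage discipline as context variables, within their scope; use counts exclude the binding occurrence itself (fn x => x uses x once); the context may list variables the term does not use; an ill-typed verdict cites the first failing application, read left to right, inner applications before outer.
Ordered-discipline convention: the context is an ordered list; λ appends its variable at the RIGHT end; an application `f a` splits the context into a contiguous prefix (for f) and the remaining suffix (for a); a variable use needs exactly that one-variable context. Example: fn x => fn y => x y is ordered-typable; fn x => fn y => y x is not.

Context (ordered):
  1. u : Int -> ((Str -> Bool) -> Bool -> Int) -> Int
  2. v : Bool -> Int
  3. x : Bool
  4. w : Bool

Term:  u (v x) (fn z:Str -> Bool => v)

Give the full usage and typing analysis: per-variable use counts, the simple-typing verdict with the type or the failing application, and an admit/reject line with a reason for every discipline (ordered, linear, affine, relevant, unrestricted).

use counts: u ×1; v ×2; x ×1; w ×0; z (bound) ×0
uses in reading order: u, v, x, v
typing: well-typed — term : Int
ordered: ✗ — repeated use of v ×2; unused: w, z — weakening required
linear: ✗ — repeated use of v ×2; unused: w, z — weakening required
affine: ✗ — repeated use of v ×2
relevant: ✗ — unused: w, z — weakening required
unrestricted: ✓ — type-checks (Int) and nothing is barred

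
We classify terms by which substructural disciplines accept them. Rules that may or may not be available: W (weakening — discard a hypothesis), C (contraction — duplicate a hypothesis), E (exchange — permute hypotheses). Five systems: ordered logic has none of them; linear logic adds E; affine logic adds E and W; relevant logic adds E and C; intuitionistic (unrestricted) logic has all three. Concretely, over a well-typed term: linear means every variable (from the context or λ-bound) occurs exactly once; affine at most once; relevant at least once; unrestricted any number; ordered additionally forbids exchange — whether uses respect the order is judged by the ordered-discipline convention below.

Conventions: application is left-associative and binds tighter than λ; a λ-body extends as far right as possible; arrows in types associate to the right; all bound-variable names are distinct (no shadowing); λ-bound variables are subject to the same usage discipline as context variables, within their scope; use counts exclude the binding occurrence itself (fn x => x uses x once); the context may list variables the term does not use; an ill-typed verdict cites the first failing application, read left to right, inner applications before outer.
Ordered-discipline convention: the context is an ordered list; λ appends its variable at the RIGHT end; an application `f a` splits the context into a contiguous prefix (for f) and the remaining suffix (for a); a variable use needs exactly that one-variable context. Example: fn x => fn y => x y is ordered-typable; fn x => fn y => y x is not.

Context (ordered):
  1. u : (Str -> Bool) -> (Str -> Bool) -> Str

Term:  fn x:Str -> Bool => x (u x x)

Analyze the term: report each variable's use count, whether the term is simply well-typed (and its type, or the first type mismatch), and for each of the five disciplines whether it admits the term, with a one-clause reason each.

use counts: u ×1, x (λ-bound) ×3
use order (left to right): x, u, x, x
typing: ✓ — (Str -> Bool) -> Bool
ordered: ✗, needs contraction — x ×3
linear: ✗, needs contraction — x ×3
affine: ✗, needs contraction — x ×3
relevant: ✓, none of u, x goes unused
unrestricted: ✓, typability at (Str -> Bool) -> Bool is all that's needed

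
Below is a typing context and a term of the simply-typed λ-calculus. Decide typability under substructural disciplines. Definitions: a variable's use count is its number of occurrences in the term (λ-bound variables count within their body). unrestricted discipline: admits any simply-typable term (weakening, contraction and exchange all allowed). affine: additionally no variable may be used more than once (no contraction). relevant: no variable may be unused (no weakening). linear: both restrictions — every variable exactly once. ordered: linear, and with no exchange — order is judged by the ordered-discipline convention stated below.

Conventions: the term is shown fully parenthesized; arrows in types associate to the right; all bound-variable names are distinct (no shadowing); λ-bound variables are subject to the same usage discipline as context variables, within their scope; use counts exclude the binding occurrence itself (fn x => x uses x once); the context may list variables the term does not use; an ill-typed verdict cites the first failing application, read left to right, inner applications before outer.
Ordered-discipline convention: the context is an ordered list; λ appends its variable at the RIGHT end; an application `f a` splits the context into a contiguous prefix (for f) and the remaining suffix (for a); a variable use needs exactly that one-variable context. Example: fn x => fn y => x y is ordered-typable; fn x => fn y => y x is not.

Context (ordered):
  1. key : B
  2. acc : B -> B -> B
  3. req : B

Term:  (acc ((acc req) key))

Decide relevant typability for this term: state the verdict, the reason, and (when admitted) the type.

yes — key, acc, req: all used, weakening unneeded; term : B -> B
counts: key=1; acc=2; req=1
order of uses: acc, acc, req, key
typing: the term checks, with type B -> B
all disciplines: ordered ✗; linear ✗; affine ✗; relevant ✓; unrestricted ✓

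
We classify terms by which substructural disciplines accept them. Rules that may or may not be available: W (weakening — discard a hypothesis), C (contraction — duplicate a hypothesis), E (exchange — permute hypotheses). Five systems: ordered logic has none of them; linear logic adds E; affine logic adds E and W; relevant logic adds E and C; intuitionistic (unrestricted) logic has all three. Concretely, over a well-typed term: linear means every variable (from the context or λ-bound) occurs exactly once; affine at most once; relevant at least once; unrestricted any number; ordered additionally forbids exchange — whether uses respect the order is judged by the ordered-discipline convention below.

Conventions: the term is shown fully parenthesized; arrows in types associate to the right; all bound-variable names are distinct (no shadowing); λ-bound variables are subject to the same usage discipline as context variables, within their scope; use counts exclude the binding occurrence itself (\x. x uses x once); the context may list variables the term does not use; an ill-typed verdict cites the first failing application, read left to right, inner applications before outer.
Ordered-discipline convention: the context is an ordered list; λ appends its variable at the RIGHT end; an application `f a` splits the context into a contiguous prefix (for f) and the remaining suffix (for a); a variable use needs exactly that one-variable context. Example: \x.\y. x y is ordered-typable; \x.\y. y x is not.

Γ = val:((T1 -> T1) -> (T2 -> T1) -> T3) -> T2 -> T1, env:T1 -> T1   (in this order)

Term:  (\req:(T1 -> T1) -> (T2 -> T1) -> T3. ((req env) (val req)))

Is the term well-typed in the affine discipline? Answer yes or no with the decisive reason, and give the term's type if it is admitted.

no — repeated use of req ×2
variable uses: val ×1; env ×1; req [bound] ×2
uses in reading order: req, env, val, req
typing: ✓ — ((T1 -> T1) -> (T2 -> T1) -> T3) -> T3
summary: ordered ✗ · linear ✗ · affine ✗ · relevant ✓ · unrestricted ✓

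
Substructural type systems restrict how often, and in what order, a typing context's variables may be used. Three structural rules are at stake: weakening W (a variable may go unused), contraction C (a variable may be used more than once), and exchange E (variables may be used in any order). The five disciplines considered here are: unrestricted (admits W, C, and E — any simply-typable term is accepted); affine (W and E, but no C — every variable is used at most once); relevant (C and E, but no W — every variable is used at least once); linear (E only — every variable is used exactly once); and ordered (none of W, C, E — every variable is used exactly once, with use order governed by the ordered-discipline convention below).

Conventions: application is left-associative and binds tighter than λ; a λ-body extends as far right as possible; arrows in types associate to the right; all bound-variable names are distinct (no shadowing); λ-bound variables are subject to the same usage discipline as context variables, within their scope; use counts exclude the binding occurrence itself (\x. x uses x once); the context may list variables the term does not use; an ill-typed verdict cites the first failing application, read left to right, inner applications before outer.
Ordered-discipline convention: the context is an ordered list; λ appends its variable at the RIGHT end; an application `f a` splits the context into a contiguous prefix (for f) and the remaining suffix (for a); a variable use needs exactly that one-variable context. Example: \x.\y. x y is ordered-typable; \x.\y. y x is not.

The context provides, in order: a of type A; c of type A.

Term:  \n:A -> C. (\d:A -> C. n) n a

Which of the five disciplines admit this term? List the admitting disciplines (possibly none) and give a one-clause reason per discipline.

admitted by: unrestricted
usage: a ×1; c ×0; n [bound] ×2; d [bound] ×0
order of uses: n, n, a
typing: well-typed — term : (A -> C) -> C
ordered: ✗, n ×2 used more than once (contraction); c, d left unused
linear: ✗, n ×2 used more than once (contraction); c, d left unused
affine: ✗, n ×2 used more than once (contraction)
relevant: ✗, c, d left unused
unrestricted: ✓, well-typed at (A -> C) -> C; no restrictions here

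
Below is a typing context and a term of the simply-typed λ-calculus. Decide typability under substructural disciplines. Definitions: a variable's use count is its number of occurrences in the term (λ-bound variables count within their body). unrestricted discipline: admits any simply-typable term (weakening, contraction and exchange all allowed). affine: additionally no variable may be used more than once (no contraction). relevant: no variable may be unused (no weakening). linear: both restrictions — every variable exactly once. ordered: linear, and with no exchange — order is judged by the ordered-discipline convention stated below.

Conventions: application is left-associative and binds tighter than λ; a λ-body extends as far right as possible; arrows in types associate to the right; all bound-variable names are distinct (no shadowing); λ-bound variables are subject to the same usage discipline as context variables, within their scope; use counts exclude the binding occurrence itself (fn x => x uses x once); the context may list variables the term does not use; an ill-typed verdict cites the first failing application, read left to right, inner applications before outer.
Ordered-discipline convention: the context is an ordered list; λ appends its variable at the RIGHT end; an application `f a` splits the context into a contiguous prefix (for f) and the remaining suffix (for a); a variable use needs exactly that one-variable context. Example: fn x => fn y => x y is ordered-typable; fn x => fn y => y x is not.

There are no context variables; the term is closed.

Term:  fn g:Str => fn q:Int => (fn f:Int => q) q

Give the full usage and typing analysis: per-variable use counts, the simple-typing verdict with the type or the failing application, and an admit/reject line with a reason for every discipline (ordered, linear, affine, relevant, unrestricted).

use counts: g [bound]: 0, q [bound]: 2, f [bound]: 0
order of uses: q, q
typing: ✓ — Str → Int → Int
ordered: ✗ — uses contraction: q ×2; needs weakening: g, f unused
linear: ✗ — uses contraction: q ×2; needs weakening: g, f unused
affine: ✗ — uses contraction: q ×2
relevant: ✗ — needs weakening: g, f unused
unrestricted: ✓ — typability at Str → Int → Int is all that's needed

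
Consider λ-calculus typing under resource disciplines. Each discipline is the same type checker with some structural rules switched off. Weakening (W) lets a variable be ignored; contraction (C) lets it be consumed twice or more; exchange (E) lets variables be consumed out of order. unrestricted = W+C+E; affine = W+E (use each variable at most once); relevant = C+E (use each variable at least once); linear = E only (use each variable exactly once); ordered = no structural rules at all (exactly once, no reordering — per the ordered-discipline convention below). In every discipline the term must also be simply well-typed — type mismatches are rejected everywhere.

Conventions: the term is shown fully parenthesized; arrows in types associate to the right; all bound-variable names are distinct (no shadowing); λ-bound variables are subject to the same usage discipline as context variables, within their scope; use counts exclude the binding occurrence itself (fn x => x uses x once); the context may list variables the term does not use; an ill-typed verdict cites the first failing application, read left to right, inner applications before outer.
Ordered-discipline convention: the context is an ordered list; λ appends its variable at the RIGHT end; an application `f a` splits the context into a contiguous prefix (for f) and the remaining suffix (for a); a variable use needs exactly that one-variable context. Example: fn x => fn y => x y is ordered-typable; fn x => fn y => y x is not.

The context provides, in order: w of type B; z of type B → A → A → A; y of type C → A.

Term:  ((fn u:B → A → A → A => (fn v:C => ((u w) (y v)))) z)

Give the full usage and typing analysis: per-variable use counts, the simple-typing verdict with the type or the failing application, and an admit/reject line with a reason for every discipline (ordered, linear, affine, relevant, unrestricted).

usage: w=1, z=1, y=1, u (bound)=1, v (bound)=1
use order (left to right): u, w, y, v, z
typing: well-typed at C → A → A
ordered: ✗ — needs exchange: uses follow u, w, y, v, z
linear: ✓ — w, z, y, u, v: one use apiece
affine: ✓ — at most one use each (w, z, y, u, v)
relevant: ✓ — none of w, z, y, u, v goes unused
unrestricted: ✓ — simply typable at C → A → A; W, C, E all held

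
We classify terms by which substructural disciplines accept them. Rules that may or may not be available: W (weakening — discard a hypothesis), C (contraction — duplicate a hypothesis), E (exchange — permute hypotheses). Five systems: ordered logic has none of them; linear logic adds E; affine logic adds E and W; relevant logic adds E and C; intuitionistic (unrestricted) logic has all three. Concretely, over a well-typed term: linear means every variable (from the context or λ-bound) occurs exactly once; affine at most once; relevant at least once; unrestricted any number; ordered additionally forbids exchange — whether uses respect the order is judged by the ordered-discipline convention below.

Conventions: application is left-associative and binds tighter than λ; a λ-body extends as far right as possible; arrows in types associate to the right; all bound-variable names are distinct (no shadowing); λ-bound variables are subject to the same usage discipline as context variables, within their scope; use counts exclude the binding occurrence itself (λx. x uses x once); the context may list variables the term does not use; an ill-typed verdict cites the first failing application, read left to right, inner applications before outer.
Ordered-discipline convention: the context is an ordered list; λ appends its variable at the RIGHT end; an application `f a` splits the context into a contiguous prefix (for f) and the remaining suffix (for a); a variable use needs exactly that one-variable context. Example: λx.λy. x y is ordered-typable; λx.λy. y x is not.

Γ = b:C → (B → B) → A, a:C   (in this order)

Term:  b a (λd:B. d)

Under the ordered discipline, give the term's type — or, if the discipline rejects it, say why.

term : A
counts: b: 1×, a: 1×, d (λ-bound): 1×
uses in reading order: b, a, d
typing: the term checks, with type A
all disciplines: ordered ✓ | linear ✓ | affine ✓ | relevant ✓ | unrestricted ✓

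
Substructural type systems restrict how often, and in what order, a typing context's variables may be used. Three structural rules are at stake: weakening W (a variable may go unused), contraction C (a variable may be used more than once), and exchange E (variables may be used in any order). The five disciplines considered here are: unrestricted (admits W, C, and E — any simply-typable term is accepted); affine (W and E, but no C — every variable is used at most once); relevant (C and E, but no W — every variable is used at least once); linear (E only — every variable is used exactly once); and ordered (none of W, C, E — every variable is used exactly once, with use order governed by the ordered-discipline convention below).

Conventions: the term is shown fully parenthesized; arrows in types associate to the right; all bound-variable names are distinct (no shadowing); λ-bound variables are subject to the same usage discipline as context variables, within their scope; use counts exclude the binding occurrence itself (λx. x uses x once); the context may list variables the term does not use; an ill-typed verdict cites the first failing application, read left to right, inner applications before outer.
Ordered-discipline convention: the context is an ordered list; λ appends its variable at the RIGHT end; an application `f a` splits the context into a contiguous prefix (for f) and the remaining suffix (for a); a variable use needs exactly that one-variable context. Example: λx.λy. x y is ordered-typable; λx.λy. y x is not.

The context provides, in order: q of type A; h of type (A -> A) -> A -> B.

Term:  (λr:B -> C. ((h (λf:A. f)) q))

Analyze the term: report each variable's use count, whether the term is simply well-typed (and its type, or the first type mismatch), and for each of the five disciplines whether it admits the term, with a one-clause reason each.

usage: q: 1×, h: 1×, r [bound]: 0×, f [bound]: 1×
uses in reading order: h, f, q
typing: well-typed at (B -> C) -> B
ordered: ✗ — r never used (weakening)
linear: ✗ — r never used (weakening)
affine: ✓ — at most one use each (q, h, r, f)
relevant: ✗ — r never used (weakening)
unrestricted: ✓ — typability at (B -> C) -> B is all that's needed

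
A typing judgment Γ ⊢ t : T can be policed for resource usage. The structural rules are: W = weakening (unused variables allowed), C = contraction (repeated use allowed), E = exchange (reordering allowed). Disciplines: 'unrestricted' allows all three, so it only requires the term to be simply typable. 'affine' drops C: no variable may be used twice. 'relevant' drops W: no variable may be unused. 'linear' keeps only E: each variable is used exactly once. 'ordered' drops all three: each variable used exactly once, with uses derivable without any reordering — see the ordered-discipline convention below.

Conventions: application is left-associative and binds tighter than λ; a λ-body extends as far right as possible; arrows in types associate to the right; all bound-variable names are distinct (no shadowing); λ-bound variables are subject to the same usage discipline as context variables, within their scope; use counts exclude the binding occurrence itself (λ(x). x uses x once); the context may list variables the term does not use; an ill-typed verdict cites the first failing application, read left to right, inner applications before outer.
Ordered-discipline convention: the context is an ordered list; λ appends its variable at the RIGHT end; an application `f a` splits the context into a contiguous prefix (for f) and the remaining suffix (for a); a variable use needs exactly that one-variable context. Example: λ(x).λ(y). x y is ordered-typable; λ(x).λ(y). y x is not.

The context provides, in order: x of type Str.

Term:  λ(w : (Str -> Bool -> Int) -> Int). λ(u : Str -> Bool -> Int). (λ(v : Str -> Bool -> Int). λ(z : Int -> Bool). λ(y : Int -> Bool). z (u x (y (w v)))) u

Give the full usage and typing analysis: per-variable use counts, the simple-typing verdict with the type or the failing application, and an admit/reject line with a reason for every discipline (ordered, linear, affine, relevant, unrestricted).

use counts: x: 1×; w (λ-bound): 1×; u (λ-bound): 2×; v (λ-bound): 1×; z (λ-bound): 1×; y (λ-bound): 1×
order of uses: z, u, x, y, w, v, u
typing: well-typed at ((Str -> Bool -> Int) -> Int) -> (Str -> Bool -> Int) -> (Int -> Bool) -> (Int -> Bool) -> Bool
ordered: ✗, u ×2 used more than once (contraction)
linear: ✗, u ×2 used more than once (contraction)
affine: ✗, u ×2 used more than once (contraction)
relevant: ✓, every one of x, w, u, v, z, y appears
unrestricted: ✓, well-typed at ((Str -> Bool -> Int) -> Int) -> (Str -> Bool -> Int) -> (Int -> Bool) -> (Int -> Bool) -> Bool; no restrictions here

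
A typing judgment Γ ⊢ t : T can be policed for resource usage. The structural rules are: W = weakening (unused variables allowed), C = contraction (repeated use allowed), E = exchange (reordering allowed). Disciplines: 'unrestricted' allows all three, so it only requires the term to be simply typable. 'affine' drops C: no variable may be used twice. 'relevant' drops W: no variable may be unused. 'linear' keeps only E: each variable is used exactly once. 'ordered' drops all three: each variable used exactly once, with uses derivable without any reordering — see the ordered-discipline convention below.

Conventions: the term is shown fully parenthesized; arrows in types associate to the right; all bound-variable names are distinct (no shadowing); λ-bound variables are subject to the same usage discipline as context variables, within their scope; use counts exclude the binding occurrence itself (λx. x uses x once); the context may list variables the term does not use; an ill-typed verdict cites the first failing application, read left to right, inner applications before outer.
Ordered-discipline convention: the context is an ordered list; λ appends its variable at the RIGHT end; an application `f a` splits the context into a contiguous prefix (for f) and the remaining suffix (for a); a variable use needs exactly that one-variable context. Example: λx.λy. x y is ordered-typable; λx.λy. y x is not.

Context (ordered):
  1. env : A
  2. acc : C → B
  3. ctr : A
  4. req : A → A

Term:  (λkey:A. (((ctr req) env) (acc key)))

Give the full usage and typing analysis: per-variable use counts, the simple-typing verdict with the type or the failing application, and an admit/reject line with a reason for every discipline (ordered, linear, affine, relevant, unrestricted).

use counts: env: 1; acc: 1; ctr: 1; req: 1; key [bound]: 1
use order (left to right): ctr, req, env, acc, key
typing: ill-typed: applying a non-function (A)
ordered ✗ (a type mismatch blocks all five)
linear ✗ (the type mismatch rejects it)
affine ✗ (not simply typable)
relevant ✗ (fails simple typing)
unrestricted ✗ (a type mismatch blocks all five)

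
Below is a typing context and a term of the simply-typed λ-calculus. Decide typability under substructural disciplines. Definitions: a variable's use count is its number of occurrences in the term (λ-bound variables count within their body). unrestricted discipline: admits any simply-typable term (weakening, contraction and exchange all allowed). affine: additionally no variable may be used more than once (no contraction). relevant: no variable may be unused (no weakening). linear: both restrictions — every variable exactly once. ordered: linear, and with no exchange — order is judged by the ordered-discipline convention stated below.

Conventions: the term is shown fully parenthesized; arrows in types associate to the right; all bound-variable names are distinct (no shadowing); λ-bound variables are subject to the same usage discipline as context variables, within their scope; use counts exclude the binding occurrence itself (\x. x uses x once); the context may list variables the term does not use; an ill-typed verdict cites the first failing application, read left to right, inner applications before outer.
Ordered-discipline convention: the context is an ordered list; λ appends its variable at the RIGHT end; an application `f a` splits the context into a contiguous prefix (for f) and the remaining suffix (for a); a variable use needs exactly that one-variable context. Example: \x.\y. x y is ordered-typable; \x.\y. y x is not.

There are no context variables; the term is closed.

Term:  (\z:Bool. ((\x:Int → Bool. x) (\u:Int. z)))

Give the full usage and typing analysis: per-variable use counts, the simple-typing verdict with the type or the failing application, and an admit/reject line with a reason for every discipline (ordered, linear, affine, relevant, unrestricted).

usage: z (bound): 1×; x (bound): 1×; u (bound): 0×
left-to-right use order: x, z
typing: the term checks, with type Bool → Int → Bool
ordered ✗ (needs weakening: u unused)
linear ✗ (needs weakening: u unused)
affine ✓ (none of z, x, u used more than once)
relevant ✗ (needs weakening: u unused)
unrestricted ✓ (simply typable at Bool → Int → Bool; W, C, E all held)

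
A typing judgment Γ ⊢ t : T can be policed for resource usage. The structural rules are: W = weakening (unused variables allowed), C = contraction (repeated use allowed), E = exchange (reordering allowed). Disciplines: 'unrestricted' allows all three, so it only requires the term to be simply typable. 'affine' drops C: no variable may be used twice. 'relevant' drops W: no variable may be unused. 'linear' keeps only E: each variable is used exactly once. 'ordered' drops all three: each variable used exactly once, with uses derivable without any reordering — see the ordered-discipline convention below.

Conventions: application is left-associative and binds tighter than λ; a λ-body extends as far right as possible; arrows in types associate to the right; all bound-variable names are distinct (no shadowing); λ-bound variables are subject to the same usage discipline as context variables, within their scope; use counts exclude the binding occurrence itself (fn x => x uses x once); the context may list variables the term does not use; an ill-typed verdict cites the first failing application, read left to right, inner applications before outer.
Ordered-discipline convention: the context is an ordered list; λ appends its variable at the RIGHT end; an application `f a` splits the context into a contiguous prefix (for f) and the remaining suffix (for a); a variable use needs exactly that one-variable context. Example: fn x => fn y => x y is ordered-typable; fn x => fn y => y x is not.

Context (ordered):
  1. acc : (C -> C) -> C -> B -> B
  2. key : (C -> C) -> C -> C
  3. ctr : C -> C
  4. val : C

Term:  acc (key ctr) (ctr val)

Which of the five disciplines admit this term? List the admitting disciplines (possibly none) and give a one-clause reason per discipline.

admitting disciplines: relevant, unrestricted
counts: acc: 1; key: 1; ctr: 2; val: 1
uses in reading order: acc, key, ctr, ctr, val
typing: ✓ — B -> B
ordered ✗ (ctr ×2 used more than once (contraction))
linear ✗ (ctr ×2 used more than once (contraction))
affine ✗ (ctr ×2 used more than once (contraction))
relevant ✓ (every one of acc, key, ctr, val appears)
unrestricted ✓ (type-checks (B -> B) and nothing is barred)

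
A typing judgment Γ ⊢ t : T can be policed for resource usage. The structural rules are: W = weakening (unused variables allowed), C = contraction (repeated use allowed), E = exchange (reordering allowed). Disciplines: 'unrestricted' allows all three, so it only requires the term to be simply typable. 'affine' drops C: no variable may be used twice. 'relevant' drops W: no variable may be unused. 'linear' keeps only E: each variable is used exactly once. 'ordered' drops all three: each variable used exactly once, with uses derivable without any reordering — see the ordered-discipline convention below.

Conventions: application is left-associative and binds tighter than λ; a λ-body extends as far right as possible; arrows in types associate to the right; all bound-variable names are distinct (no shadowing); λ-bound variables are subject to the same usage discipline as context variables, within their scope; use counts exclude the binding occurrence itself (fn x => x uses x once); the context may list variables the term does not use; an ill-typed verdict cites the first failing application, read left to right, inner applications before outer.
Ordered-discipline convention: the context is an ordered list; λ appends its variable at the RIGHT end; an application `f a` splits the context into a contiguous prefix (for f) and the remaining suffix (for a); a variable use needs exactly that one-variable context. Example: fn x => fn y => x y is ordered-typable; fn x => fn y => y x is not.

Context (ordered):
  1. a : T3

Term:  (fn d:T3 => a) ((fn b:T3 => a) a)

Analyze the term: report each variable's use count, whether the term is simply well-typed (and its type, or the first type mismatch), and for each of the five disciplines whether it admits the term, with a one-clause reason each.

usage: a: 3; d (bound): 0; b (bound): 0
order of uses: a, a, a
typing: the term checks, with type T3
ordered: ✗, uses contraction: a ×3; unused: d, b — weakening required
linear: ✗, uses contraction: a ×3; unused: d, b — weakening required
affine: ✗, uses contraction: a ×3
relevant: ✗, unused: d, b — weakening required
unrestricted: ✓, simply typable at T3; W, C, E all held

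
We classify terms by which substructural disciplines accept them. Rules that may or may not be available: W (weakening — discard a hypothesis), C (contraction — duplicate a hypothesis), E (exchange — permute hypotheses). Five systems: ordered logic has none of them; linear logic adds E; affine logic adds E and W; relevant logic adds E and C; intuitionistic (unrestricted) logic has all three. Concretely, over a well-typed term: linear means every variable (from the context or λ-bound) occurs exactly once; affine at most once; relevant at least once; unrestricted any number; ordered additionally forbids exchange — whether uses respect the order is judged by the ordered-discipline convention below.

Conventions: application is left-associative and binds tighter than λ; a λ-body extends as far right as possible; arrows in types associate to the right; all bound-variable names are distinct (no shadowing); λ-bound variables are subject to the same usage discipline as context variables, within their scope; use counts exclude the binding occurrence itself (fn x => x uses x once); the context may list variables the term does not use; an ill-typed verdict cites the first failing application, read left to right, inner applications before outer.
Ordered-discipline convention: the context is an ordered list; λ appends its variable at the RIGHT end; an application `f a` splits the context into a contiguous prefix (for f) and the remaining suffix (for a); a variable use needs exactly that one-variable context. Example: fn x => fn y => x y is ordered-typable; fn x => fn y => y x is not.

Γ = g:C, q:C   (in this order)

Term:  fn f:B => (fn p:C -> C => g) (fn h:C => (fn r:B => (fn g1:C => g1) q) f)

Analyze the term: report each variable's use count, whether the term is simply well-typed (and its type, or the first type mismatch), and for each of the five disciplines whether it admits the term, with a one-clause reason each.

usage: g=1, q=1, f (λ-bound)=1, p (λ-bound)=0, h (λ-bound)=0, r (λ-bound)=0, g1 (λ-bound)=1
uses in reading order: g, g1, q, f
typing: well-typed at B -> C
ordered ✗ (needs weakening: p, h, r unused)
linear ✗ (needs weakening: p, h, r unused)
affine ✓ (no duplicate uses among g, q, f, p, h, r, g1)
relevant ✗ (needs weakening: p, h, r unused)
unrestricted ✓ (well-typed at B -> C; no restrictions here)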